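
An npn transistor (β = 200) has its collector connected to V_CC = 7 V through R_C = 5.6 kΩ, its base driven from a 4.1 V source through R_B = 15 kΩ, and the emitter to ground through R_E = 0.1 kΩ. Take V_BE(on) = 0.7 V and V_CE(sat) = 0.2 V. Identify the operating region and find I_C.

Assume active: I_B = (4.1 − 0.7)/(15 + 201×0.1) = 0.0969 mA, I_C = β·I_B = 19.4 mA.
Then V_CE = 7 − 19.4×5.6 − 19.5×0.1 = -103 V < 0.2 V — the active assumption fails.
Re-solve with V_CE = 0.2 V. KCL at the emitter: V_E/R_E = (V_BB−0.7−V_E)/R_B + (V_CC−0.2−V_E)/R_C, giving V_E = 0.141 V.
I_C = (V_CC − 0.2 − V_E)/R_C = (6.8 − 0.141)/5.6 = 1.19 mA.
Check: I_B = (3.4 − 0.141)/15 = 0.217 mA, and β·I_B = 43.5 mA > I_C, confirming saturation.

saturation; I_C ≈ 1.2 mA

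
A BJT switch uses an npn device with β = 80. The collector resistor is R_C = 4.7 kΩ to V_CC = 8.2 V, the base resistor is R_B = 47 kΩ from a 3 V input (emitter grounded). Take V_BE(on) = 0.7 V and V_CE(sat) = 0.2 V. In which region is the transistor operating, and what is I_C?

Assume active: I_B = (3 − 0.7)/47 = 0.0489 mA, giving I_C = β·I_B = 3.91 mA.
But then V_CE = 8.2 − 3.91×4.7 = -10.2 V < V_CE(sat) = 0.2 V — impossible in the active region.
So the transistor is saturated. With V_CE = 0.2 V, I_C = (V_CC − 0.2)/R_C = 8/4.7 = 1.7 mA.
Check: β·I_B = 3.91 mA > I_C = 1.7 mA, confirming saturation.

saturation; I_C ≈ 1.7 mA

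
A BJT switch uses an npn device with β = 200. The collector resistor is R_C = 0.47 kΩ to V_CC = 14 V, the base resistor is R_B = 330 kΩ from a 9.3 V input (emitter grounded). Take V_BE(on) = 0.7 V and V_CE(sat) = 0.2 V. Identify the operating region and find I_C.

Assume active. Base-emitter loop: I_B = (V_BB − V_BE)/R_B = (9.3 − 0.7)/330 = 0.0261 mA.
I_C = β·I_B = 200×0.0261 = 5.21 mA.
V_CE = V_CC − I_C·R_C = 14 − 5.21×0.47 = 11.6 V > V_CE(sat), so the active-region assumption holds.

active; I_C ≈ 5.2 mA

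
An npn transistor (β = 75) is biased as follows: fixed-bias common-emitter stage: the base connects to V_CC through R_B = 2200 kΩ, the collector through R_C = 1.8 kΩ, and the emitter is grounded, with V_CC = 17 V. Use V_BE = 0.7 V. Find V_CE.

Base loop: V_CC = I_B·R_B + V_BE, so I_B = (17 − 0.7)/2200 kΩ = 0.00741 mA.
In the active region I_C = β·I_B = 75 × 0.00741 = 0.556 mA.
Collector loop: V_CE = V_CC − I_C·R_C = 17 − 0.556×1.8 = 16 V.
Since V_CE = 16 V > V_CE(sat) ≈ 0.2 V, the transistor is in the active region as assumed.

V_CE ≈ 16 V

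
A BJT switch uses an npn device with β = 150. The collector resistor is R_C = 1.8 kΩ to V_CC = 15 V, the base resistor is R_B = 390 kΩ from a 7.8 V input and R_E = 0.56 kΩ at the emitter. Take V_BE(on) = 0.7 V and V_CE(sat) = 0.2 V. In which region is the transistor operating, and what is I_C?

active; I_C ≈ 2.2 mA

Assume active. Base-emitter loop: I_B = (V_BB − V_BE)/(R_B + (β+1)R_E) = (7.8 − 0.7)/(390 + 151×0.56) = 0.015 mA.
I_C = β·I_B = 150×0.015 = 2.24 mA.
V_CE = V_CC − I_C·R_C − I_E·R_E = 15 − 2.24×1.8 − 2.26×0.56 = 9.7 V > V_CE(sat), so the active-region assumption holds.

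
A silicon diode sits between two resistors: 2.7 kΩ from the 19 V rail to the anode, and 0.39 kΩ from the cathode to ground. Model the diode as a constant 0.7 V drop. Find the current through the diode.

I ≈ 5.9 mA

The two resistors are in series with the diode, so KVL gives 19 = I·2.7 + 0.7 + I·0.39.
I = (19 − 0.7) / (2.7 + 0.39) kΩ = 18.3 / 3.09 = 5.92 mA.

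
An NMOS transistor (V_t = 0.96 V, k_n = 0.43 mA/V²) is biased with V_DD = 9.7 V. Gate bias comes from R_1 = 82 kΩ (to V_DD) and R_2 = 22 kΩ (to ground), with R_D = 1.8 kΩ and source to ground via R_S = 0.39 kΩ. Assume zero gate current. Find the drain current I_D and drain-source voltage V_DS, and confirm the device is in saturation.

V_G = V_DD·R_2/(R_1+R_2) = 9.7×22/104 = 2.05 V.
Assume saturation: I_D = (k_n/2)(V_GS − V_t)² with V_GS = V_G − I_D·R_S = 2.05 − 0.39·I_D.
Substituting gives 0.0327·I_D² − 1.18·I_D + 0.256 = 0, with roots I_D = 0.218 or 36 mA.
The root I_D = 36 mA gives V_GS = -12 V ≤ V_t, so take I_D = 0.218 mA.
Then V_GS = 1.97 V and V_DS = V_DD − I_D(R_D+R_S) = 9.7 − 0.218×2.19 = 9.22 V.
Saturation requires V_DS ≥ V_GS − V_t = 1.01 V; 9.22 ≥ 1.01 ✓.

I_D ≈ 0.22 mA, V_DS ≈ 9.2 V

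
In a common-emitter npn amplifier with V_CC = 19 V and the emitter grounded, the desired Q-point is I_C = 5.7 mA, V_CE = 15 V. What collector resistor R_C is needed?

Collector loop: V_CC = I_C·R_C + V_CE.
R_C = (V_CC − V_CE)/I_C = (19 − 15)/5.7 = 0.702 kΩ.

R_C ≈ 0.7 kΩ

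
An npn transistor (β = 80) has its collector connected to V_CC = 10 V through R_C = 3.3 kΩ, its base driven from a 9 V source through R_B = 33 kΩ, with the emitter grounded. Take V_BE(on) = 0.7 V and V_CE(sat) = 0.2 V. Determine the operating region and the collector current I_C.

Assume active: I_B = (9 − 0.7)/33 = 0.252 mA, giving I_C = β·I_B = 20.1 mA.
But then V_CE = 10 − 20.1×3.3 = -56.4 V < V_CE(sat) = 0.2 V — impossible in the active region.
So the transistor is saturated. With V_CE = 0.2 V, I_C = (V_CC − 0.2)/R_C = 9.8/3.3 = 2.97 mA.
Check: β·I_B = 20.1 mA > I_C = 2.97 mA, confirming saturation.

saturation; I_C ≈ 3 mA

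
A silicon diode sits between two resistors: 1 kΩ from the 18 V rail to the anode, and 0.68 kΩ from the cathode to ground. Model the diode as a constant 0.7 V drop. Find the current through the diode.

I ≈ 10 mA

The two resistors are in series with the diode, so KVL gives 18 = I·1 + 0.7 + I·0.68.
I = (18 − 0.7) / (1 + 0.68) kΩ = 17.3 / 1.68 = 10.3 mA.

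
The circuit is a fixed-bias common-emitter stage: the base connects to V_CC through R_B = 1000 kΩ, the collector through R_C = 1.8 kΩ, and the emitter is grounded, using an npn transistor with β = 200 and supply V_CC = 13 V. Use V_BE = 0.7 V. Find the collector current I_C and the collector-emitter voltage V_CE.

Base loop: V_CC = I_B·R_B + V_BE, so I_B = (13 − 0.7)/1000 kΩ = 0.0123 mA.
In the active region I_C = β·I_B = 200 × 0.0123 = 2.46 mA.
Collector loop: V_CE = V_CC − I_C·R_C = 13 − 2.46×1.8 = 8.57 V.
Since V_CE = 8.57 V > V_CE(sat) ≈ 0.2 V, the transistor is in the active region as assumed.

I_C ≈ 2.5 mA, V_CE ≈ 8.6 V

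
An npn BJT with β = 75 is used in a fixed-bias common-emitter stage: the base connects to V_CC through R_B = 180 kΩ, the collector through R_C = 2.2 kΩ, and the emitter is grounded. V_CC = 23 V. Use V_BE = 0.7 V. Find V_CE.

Base loop: V_CC = I_B·R_B + V_BE, so I_B = (23 − 0.7)/180 kΩ = 0.124 mA.
In the active region I_C = β·I_B = 75 × 0.124 = 9.29 mA.
Collector loop: V_CE = V_CC − I_C·R_C = 23 − 9.29×2.2 = 2.56 V.
Since V_CE = 2.56 V > V_CE(sat) ≈ 0.2 V, the transistor is in the active region as assumed.

V_CE ≈ 2.6 V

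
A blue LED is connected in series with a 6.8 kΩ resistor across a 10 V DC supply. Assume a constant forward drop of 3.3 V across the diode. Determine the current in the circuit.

I ≈ 0.99 mA

KVL around the loop: 10 = V_D + I·R = 3.3 + I × 6.8 kΩ.
So I = (10 − 3.3) / 6.8 kΩ = 6.7 / 6.8 = 0.985 mA.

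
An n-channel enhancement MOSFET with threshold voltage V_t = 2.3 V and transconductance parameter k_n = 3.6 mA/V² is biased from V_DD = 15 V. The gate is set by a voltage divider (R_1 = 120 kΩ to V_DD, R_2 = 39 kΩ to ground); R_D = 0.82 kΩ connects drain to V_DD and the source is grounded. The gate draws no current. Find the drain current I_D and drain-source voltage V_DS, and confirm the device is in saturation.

V_G = V_DD·R_2/(R_1+R_2) = 15×39/159 = 3.68 V. With the source grounded, V_GS = V_G = 3.68 V.
Assume saturation: I_D = (k_n/2)(V_GS − V_t)² = (3.6/2)×(3.68 − 2.3)² = 1.8×1.38² = 3.42 mA.
V_DS = V_DD − I_D·R_D = 15 − 3.42×0.82 = 12.2 V.
Saturation requires V_DS ≥ V_GS − V_t = 1.38 V; 12.2 ≥ 1.38 ✓.

I_D ≈ 3.4 mA, V_DS ≈ 12 V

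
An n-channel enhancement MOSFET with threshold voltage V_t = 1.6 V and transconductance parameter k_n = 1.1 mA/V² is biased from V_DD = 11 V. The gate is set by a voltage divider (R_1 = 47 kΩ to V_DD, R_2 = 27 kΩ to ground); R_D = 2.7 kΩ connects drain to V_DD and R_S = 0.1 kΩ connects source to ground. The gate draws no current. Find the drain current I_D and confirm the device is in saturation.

V_G = V_DD·R_2/(R_1+R_2) = 11×27/74 = 4.01 V.
Assume saturation: I_D = (k_n/2)(V_GS − V_t)² with V_GS = V_G − I_D·R_S = 4.01 − 0.1·I_D.
Substituting gives 0.0055·I_D² − 1.27·I_D + 3.2 = 0, with roots I_D = 2.56 or 228 mA.
The root I_D = 228 mA gives V_GS = -18.7 V ≤ V_t, so take I_D = 2.56 mA.
Then V_GS = 3.76 V and V_DS = V_DD − I_D(R_D+R_S) = 11 − 2.56×2.8 = 3.83 V.
Saturation requires V_DS ≥ V_GS − V_t = 2.16 V; 3.83 ≥ 2.16 ✓.

I_D ≈ 2.6 mA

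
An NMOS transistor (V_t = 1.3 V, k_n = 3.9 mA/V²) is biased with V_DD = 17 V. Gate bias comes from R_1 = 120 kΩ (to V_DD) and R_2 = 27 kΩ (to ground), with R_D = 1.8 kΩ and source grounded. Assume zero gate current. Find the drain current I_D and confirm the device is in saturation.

V_G = V_DD·R_2/(R_1+R_2) = 17×27/147 = 3.12 V. With the source grounded, V_GS = V_G = 3.12 V.
Assume saturation: I_D = (k_n/2)(V_GS − V_t)² = (3.9/2)×(3.12 − 1.3)² = 1.95×1.82² = 6.48 mA.
V_DS = V_DD − I_D·R_D = 17 − 6.48×1.8 = 5.34 V.
Saturation requires V_DS ≥ V_GS − V_t = 1.82 V; 5.34 ≥ 1.82 ✓.

I_D ≈ 6.5 mA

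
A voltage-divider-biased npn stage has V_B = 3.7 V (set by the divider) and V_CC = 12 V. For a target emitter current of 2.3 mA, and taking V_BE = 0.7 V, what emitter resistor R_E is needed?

R_E ≈ 1.3 kΩ

V_E = V_B − V_BE = 3.7 − 0.7 = 3 V.
R_E = V_E / I_E = 3 / 2.3 = 1.3 kΩ.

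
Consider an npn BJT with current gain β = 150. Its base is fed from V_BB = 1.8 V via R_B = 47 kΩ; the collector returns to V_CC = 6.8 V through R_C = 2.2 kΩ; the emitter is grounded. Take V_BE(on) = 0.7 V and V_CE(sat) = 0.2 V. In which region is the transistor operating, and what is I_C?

Assume active: I_B = (1.8 − 0.7)/47 = 0.0234 mA, giving I_C = β·I_B = 3.51 mA.
But then V_CE = 6.8 − 3.51×2.2 = -0.923 V < V_CE(sat) = 0.2 V — impossible in the active region.
So the transistor is saturated. With V_CE = 0.2 V, I_C = (V_CC − 0.2)/R_C = 6.6/2.2 = 3 mA.
Check: β·I_B = 3.51 mA > I_C = 3 mA, confirming saturation.

saturation; I_C ≈ 3 mA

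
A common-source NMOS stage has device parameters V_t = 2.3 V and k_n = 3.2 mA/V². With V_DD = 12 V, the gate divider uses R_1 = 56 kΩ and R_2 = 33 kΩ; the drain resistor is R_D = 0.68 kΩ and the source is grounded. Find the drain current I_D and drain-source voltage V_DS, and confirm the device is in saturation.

V_G = V_DD·R_2/(R_1+R_2) = 12×33/89 = 4.45 V. With the source grounded, V_GS = V_G = 4.45 V.
Assume saturation: I_D = (k_n/2)(V_GS − V_t)² = (3.2/2)×(4.45 − 2.3)² = 1.6×2.15² = 7.39 mA.
V_DS = V_DD − I_D·R_D = 12 − 7.39×0.68 = 6.97 V.
Saturation requires V_DS ≥ V_GS − V_t = 2.15 V; 6.97 ≥ 2.15 ✓.

I_D ≈ 7.4 mA, V_DS ≈ 7 V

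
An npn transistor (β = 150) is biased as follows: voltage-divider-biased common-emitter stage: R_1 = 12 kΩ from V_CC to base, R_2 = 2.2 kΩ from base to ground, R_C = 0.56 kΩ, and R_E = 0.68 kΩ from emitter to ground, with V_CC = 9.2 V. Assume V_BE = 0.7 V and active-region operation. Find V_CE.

V_CE ≈ 7.9 V

Thevenize the base divider: V_Th = V_CC·R_2/(R_1+R_2) = 9.2×2.2/14.2 = 1.43 V, R_Th = R_1‖R_2 = 1.86 kΩ.
Base-emitter loop: V_Th = I_B·R_Th + V_BE + (β+1)I_B·R_E, so I_B = (1.43 − 0.7) / (1.86 + 151×0.68) = 0.00694 mA.
I_C = β·I_B = 150×0.00694 = 1.04 mA, and I_E = (β+1)I_B = 1.05 mA.
V_CE = V_CC − I_C·R_C − I_E·R_E = 9.2 − 1.04×0.56 − 1.05×0.68 = 7.9 V.
V_CE = 7.9 V > 0.2 V confirms active-region operation.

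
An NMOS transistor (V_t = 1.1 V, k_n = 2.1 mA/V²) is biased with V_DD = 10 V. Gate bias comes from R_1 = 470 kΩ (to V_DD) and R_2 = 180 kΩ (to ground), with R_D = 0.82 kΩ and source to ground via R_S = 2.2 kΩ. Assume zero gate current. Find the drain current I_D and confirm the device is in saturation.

V_G = V_DD·R_2/(R_1+R_2) = 10×180/650 = 2.77 V.
Assume saturation: I_D = (k_n/2)(V_GS − V_t)² with V_GS = V_G − I_D·R_S = 2.77 − 2.2·I_D.
Substituting gives 5.08·I_D² − 8.71·I_D + 2.93 = 0, with roots I_D = 0.458 or 1.26 mA.
The root I_D = 1.26 mA gives V_GS = 0.00636 V ≤ V_t, so take I_D = 0.458 mA.
Then V_GS = 1.76 V and V_DS = V_DD − I_D(R_D+R_S) = 10 − 0.458×3.02 = 8.62 V.
Saturation requires V_DS ≥ V_GS − V_t = 0.661 V; 8.62 ≥ 0.661 ✓.

I_D ≈ 0.46 mA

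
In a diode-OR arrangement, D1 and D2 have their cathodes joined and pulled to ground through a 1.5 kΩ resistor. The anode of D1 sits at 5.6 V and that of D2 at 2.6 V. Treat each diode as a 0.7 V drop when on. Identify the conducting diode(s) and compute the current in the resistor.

Assume both conduct. Then node N would need to be at both 5.6−0.7 = 4.9 V and 2.6−0.7 = 1.9 V, which is impossible.
Assume only D1 conducts: V_N = 5.6 − 0.7 = 4.9 V, so I_R = 4.9/1.5 = 3.27 mA.
Check D2: its anode-to-cathode voltage is 2.6 − 4.9 = -2.3 V < 0.7 V, so it is off. The assumption is consistent.

Only D1 conducts; I_R ≈ 3.3 mA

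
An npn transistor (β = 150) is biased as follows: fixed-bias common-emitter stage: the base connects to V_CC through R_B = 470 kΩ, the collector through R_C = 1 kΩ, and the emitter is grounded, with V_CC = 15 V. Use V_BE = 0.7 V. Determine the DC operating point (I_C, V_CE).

I_C ≈ 4.6 mA, V_CE ≈ 10 V

Base loop: V_CC = I_B·R_B + V_BE, so I_B = (15 − 0.7)/470 kΩ = 0.0304 mA.
In the active region I_C = β·I_B = 150 × 0.0304 = 4.56 mA.
Collector loop: V_CE = V_CC − I_C·R_C = 15 − 4.56×1 = 10.4 V.
Since V_CE = 10.4 V > V_CE(sat) ≈ 0.2 V, the transistor is in the active region as assumed.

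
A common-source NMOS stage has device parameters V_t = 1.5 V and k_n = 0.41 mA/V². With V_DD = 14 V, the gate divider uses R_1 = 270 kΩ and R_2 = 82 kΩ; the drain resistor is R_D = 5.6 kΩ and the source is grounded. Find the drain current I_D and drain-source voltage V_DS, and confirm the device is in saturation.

I_D ≈ 0.64 mA, V_DS ≈ 10 V

V_G = V_DD·R_2/(R_1+R_2) = 14×82/352 = 3.26 V. With the source grounded, V_GS = V_G = 3.26 V.
Assume saturation: I_D = (k_n/2)(V_GS − V_t)² = (0.41/2)×(3.26 − 1.5)² = 0.205×1.76² = 0.636 mA.
V_DS = V_DD − I_D·R_D = 14 − 0.636×5.6 = 10.4 V.
Saturation requires V_DS ≥ V_GS − V_t = 1.76 V; 10.4 ≥ 1.76 ✓.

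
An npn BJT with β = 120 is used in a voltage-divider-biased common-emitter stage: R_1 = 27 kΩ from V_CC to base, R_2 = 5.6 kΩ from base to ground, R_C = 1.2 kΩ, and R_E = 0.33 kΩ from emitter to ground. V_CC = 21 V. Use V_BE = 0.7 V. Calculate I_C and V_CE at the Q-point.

I_C ≈ 7.8 mA, V_CE ≈ 9 V

Thevenize the base divider: V_Th = V_CC·R_2/(R_1+R_2) = 21×5.6/32.6 = 3.61 V, R_Th = R_1‖R_2 = 4.64 kΩ.
Base-emitter loop: V_Th = I_B·R_Th + V_BE + (β+1)I_B·R_E, so I_B = (3.61 − 0.7) / (4.64 + 121×0.33) = 0.0652 mA.
I_C = β·I_B = 120×0.0652 = 7.83 mA, and I_E = (β+1)I_B = 7.89 mA.
V_CE = V_CC − I_C·R_C − I_E·R_E = 21 − 7.83×1.2 − 7.89×0.33 = 9 V.
V_CE = 9 V > 0.2 V confirms active-region operation.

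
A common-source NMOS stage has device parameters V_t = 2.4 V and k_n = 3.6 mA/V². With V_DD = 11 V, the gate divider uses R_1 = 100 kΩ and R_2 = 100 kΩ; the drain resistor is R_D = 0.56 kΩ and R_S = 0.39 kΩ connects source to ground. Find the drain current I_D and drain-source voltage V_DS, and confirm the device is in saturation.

I_D ≈ 4.1 mA, V_DS ≈ 7.1 V

V_G = V_DD·R_2/(R_1+R_2) = 11×100/200 = 5.5 V.
Assume saturation: I_D = (k_n/2)(V_GS − V_t)² with V_GS = V_G − I_D·R_S = 5.5 − 0.39·I_D.
Substituting gives 0.274·I_D² − 5.35·I_D + 17.3 = 0, with roots I_D = 4.09 or 15.5 mA.
The root I_D = 15.5 mA gives V_GS = -0.531 V ≤ V_t, so take I_D = 4.09 mA.
Then V_GS = 3.91 V and V_DS = V_DD − I_D(R_D+R_S) = 11 − 4.09×0.95 = 7.12 V.
Saturation requires V_DS ≥ V_GS − V_t = 1.51 V; 7.12 ≥ 1.51 ✓.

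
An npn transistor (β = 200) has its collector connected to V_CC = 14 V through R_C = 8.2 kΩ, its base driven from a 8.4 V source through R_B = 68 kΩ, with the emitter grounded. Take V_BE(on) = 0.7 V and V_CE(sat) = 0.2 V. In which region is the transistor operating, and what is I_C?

Assume active: I_B = (8.4 − 0.7)/68 = 0.113 mA, giving I_C = β·I_B = 22.6 mA.
But then V_CE = 14 − 22.6×8.2 = -172 V < V_CE(sat) = 0.2 V — impossible in the active region.
So the transistor is saturated. With V_CE = 0.2 V, I_C = (V_CC − 0.2)/R_C = 13.8/8.2 = 1.68 mA.
Check: β·I_B = 22.6 mA > I_C = 1.68 mA, confirming saturation.

saturation; I_C ≈ 1.7 mA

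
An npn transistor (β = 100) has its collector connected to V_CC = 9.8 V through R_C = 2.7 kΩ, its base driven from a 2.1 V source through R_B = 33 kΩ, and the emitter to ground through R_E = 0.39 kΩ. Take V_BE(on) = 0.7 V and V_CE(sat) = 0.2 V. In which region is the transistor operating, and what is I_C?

Assume active. Base-emitter loop: I_B = (V_BB − V_BE)/(R_B + (β+1)R_E) = (2.1 − 0.7)/(33 + 101×0.39) = 0.0193 mA.
I_C = β·I_B = 100×0.0193 = 1.93 mA.
V_CE = V_CC − I_C·R_C − I_E·R_E = 9.8 − 1.93×2.7 − 1.95×0.39 = 3.82 V > V_CE(sat), so the active-region assumption holds.

active; I_C ≈ 1.9 mA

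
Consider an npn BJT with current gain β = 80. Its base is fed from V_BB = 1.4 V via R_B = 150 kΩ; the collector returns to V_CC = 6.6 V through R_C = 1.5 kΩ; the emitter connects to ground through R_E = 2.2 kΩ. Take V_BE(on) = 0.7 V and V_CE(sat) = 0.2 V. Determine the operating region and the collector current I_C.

active; I_C ≈ 0.17 mA

Assume active. Base-emitter loop: I_B = (V_BB − V_BE)/(R_B + (β+1)R_E) = (1.4 − 0.7)/(150 + 81×2.2) = 0.00213 mA.
I_C = β·I_B = 80×0.00213 = 0.171 mA.
V_CE = V_CC − I_C·R_C − I_E·R_E = 6.6 − 0.171×1.5 − 0.173×2.2 = 5.96 V > V_CE(sat), so the active-region assumption holds.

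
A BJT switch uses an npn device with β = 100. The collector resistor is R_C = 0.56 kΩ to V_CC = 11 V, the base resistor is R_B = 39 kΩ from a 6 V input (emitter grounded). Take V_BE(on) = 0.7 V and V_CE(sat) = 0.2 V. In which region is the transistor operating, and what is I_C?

Assume active. Base-emitter loop: I_B = (V_BB − V_BE)/R_B = (6 − 0.7)/39 = 0.136 mA.
I_C = β·I_B = 100×0.136 = 13.6 mA.
V_CE = V_CC − I_C·R_C = 11 − 13.6×0.56 = 3.39 V > V_CE(sat), so the active-region assumption holds.

active; I_C ≈ 14 mA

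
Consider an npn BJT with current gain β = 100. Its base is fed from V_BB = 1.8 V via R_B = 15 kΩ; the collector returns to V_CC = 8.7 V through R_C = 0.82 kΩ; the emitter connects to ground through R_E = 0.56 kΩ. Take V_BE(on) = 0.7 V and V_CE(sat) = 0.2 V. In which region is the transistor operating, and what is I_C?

Assume active. Base-emitter loop: I_B = (V_BB − V_BE)/(R_B + (β+1)R_E) = (1.8 − 0.7)/(15 + 101×0.56) = 0.0154 mA.
I_C = β·I_B = 100×0.0154 = 1.54 mA.
V_CE = V_CC − I_C·R_C − I_E·R_E = 8.7 − 1.54×0.82 − 1.55×0.56 = 6.57 V > V_CE(sat), so the active-region assumption holds.

active; I_C ≈ 1.5 mA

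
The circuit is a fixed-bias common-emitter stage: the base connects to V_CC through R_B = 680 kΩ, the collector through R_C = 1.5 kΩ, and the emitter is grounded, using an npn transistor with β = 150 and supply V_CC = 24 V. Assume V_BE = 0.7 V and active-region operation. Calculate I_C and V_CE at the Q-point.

Base loop: V_CC = I_B·R_B + V_BE, so I_B = (24 − 0.7)/680 kΩ = 0.0343 mA.
In the active region I_C = β·I_B = 150 × 0.0343 = 5.14 mA.
Collector loop: V_CE = V_CC − I_C·R_C = 24 − 5.14×1.5 = 16.3 V.
Since V_CE = 16.3 V > V_CE(sat) ≈ 0.2 V, the transistor is in the active region as assumed.

I_C ≈ 5.1 mA, V_CE ≈ 16 V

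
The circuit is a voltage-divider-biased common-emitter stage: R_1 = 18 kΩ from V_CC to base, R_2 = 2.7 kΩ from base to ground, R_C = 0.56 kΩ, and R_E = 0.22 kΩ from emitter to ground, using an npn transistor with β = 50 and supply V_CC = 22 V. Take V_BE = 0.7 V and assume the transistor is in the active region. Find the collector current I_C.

I_C ≈ 8 mA

Thevenize the base divider: V_Th = V_CC·R_2/(R_1+R_2) = 22×2.7/20.7 = 2.87 V, R_Th = R_1‖R_2 = 2.35 kΩ.
Base-emitter loop: V_Th = I_B·R_Th + V_BE + (β+1)I_B·R_E, so I_B = (2.87 − 0.7) / (2.35 + 51×0.22) = 0.16 mA.
I_C = β·I_B = 50×0.16 = 8 mA, and I_E = (β+1)I_B = 8.16 mA.
V_CE = V_CC − I_C·R_C − I_E·R_E = 22 − 8×0.56 − 8.16×0.22 = 15.7 V.
V_CE = 15.7 V > 0.2 V confirms active-region operation.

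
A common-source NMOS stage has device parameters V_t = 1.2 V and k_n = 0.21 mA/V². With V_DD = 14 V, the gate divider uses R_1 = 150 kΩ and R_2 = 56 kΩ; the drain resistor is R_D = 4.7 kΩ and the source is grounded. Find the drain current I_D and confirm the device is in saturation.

V_G = V_DD·R_2/(R_1+R_2) = 14×56/206 = 3.81 V. With the source grounded, V_GS = V_G = 3.81 V.
Assume saturation: I_D = (k_n/2)(V_GS − V_t)² = (0.21/2)×(3.81 − 1.2)² = 0.105×2.61² = 0.713 mA.
V_DS = V_DD − I_D·R_D = 14 − 0.713×4.7 = 10.6 V.
Saturation requires V_DS ≥ V_GS − V_t = 2.61 V; 10.6 ≥ 2.61 ✓.

I_D ≈ 0.71 mA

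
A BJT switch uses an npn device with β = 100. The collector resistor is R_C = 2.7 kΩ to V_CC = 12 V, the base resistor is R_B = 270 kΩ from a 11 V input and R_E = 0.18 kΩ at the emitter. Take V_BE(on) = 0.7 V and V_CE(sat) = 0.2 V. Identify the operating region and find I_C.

Assume active. Base-emitter loop: I_B = (V_BB − V_BE)/(R_B + (β+1)R_E) = (11 − 0.7)/(270 + 101×0.18) = 0.0357 mA.
I_C = β·I_B = 100×0.0357 = 3.57 mA.
V_CE = V_CC − I_C·R_C − I_E·R_E = 12 − 3.57×2.7 − 3.61×0.18 = 1.7 V > V_CE(sat), so the active-region assumption holds.

active; I_C ≈ 3.6 mA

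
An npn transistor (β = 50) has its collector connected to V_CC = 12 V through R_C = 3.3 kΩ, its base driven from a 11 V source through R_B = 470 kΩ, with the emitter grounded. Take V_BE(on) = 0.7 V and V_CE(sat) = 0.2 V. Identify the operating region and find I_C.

active; I_C ≈ 1.1 mA

Assume active. Base-emitter loop: I_B = (V_BB − V_BE)/R_B = (11 − 0.7)/470 = 0.0219 mA.
I_C = β·I_B = 50×0.0219 = 1.1 mA.
V_CE = V_CC − I_C·R_C = 12 − 1.1×3.3 = 8.38 V > V_CE(sat), so the active-region assumption holds.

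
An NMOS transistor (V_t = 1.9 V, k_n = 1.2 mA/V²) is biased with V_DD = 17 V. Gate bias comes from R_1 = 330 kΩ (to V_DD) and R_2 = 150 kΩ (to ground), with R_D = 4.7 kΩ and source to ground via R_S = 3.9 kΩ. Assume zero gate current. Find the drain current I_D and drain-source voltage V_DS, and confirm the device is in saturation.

V_G = V_DD·R_2/(R_1+R_2) = 17×150/480 = 5.31 V.
Assume saturation: I_D = (k_n/2)(V_GS − V_t)² with V_GS = V_G − I_D·R_S = 5.31 − 3.9·I_D.
Substituting gives 9.13·I_D² − 17·I_D + 6.99 = 0, with roots I_D = 0.615 or 1.24 mA.
The root I_D = 1.24 mA gives V_GS = 0.46 V ≤ V_t, so take I_D = 0.615 mA.
Then V_GS = 2.91 V and V_DS = V_DD − I_D(R_D+R_S) = 17 − 0.615×8.6 = 11.7 V.
Saturation requires V_DS ≥ V_GS − V_t = 1.01 V; 11.7 ≥ 1.01 ✓.

I_D ≈ 0.62 mA, V_DS ≈ 12 V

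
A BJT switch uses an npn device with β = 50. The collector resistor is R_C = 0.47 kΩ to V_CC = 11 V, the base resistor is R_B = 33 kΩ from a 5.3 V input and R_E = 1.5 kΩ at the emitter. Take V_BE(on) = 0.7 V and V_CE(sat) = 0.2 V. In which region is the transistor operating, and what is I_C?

active; I_C ≈ 2.1 mA

Assume active. Base-emitter loop: I_B = (V_BB − V_BE)/(R_B + (β+1)R_E) = (5.3 − 0.7)/(33 + 51×1.5) = 0.042 mA.
I_C = β·I_B = 50×0.042 = 2.1 mA.
V_CE = V_CC − I_C·R_C − I_E·R_E = 11 − 2.1×0.47 − 2.14×1.5 = 6.8 V > V_CE(sat), so the active-region assumption holds.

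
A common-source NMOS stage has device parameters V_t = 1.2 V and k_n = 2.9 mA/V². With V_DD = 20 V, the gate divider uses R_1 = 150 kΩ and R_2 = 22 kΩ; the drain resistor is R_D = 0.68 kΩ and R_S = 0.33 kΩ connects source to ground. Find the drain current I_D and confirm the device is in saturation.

V_G = V_DD·R_2/(R_1+R_2) = 20×22/172 = 2.56 V.
Assume saturation: I_D = (k_n/2)(V_GS − V_t)² with V_GS = V_G − I_D·R_S = 2.56 − 0.33·I_D.
Substituting gives 0.158·I_D² − 2.3·I_D + 2.67 = 0, with roots I_D = 1.27 or 13.3 mA.
The root I_D = 13.3 mA gives V_GS = -1.83 V ≤ V_t, so take I_D = 1.27 mA.
Then V_GS = 2.14 V and V_DS = V_DD − I_D(R_D+R_S) = 20 − 1.27×1.01 = 18.7 V.
Saturation requires V_DS ≥ V_GS − V_t = 0.938 V; 18.7 ≥ 0.938 ✓.

I_D ≈ 1.3 mA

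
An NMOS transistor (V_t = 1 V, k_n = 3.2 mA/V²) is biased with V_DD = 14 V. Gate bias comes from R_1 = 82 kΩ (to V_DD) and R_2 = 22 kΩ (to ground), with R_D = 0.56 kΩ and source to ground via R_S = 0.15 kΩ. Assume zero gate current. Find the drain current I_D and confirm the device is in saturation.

I_D ≈ 3.4 mA

V_G = V_DD·R_2/(R_1+R_2) = 14×22/104 = 2.96 V.
Assume saturation: I_D = (k_n/2)(V_GS − V_t)² with V_GS = V_G − I_D·R_S = 2.96 − 0.15·I_D.
Substituting gives 0.036·I_D² − 1.94·I_D + 6.16 = 0, with roots I_D = 3.38 or 50.5 mA.
The root I_D = 50.5 mA gives V_GS = -4.62 V ≤ V_t, so take I_D = 3.38 mA.
Then V_GS = 2.45 V and V_DS = V_DD − I_D(R_D+R_S) = 14 − 3.38×0.71 = 11.6 V.
Saturation requires V_DS ≥ V_GS − V_t = 1.45 V; 11.6 ≥ 1.45 ✓.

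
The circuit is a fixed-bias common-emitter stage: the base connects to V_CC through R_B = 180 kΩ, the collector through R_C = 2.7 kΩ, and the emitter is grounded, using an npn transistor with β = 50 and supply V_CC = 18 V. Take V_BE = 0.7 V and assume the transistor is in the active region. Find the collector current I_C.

Base loop: V_CC = I_B·R_B + V_BE, so I_B = (18 − 0.7)/180 kΩ = 0.0961 mA.
In the active region I_C = β·I_B = 50 × 0.0961 = 4.81 mA.
Collector loop: V_CE = V_CC − I_C·R_C = 18 − 4.81×2.7 = 5.02 V.
Since V_CE = 5.02 V > V_CE(sat) ≈ 0.2 V, the transistor is in the active region as assumed.

I_C ≈ 4.8 mA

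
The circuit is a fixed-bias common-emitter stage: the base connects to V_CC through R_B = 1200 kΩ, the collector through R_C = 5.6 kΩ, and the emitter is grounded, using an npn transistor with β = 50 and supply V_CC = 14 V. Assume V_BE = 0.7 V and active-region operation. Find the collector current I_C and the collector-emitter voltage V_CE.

I_C ≈ 0.55 mA, V_CE ≈ 11 V

Base loop: V_CC = I_B·R_B + V_BE, so I_B = (14 − 0.7)/1200 kΩ = 0.0111 mA.
In the active region I_C = β·I_B = 50 × 0.0111 = 0.554 mA.
Collector loop: V_CE = V_CC − I_C·R_C = 14 − 0.554×5.6 = 10.9 V.
Since V_CE = 10.9 V > V_CE(sat) ≈ 0.2 V, the transistor is in the active region as assumed.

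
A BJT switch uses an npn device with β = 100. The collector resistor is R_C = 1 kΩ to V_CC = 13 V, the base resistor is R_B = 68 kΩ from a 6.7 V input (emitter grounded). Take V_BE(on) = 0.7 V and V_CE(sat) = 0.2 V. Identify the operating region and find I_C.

active; I_C ≈ 8.8 mA

Assume active. Base-emitter loop: I_B = (V_BB − V_BE)/R_B = (6.7 − 0.7)/68 = 0.0882 mA.
I_C = β·I_B = 100×0.0882 = 8.82 mA.
V_CE = V_CC − I_C·R_C = 13 − 8.82×1 = 4.18 V > V_CE(sat), so the active-region assumption holds.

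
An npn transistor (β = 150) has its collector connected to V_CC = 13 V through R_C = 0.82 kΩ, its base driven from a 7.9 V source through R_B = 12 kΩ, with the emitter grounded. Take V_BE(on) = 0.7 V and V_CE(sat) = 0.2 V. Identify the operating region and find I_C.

Assume active: I_B = (7.9 − 0.7)/12 = 0.6 mA, giving I_C = β·I_B = 90 mA.
But then V_CE = 13 − 90×0.82 = -60.8 V < V_CE(sat) = 0.2 V — impossible in the active region.
So the transistor is saturated. With V_CE = 0.2 V, I_C = (V_CC − 0.2)/R_C = 12.8/0.82 = 15.6 mA.
Check: β·I_B = 90 mA > I_C = 15.6 mA, confirming saturation.

saturation; I_C ≈ 16 mA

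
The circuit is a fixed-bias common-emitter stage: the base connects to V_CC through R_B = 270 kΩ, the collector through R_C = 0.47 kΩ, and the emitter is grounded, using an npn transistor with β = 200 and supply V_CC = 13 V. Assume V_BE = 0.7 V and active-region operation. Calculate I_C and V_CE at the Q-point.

I_C ≈ 9.1 mA, V_CE ≈ 8.7 V

Base loop: V_CC = I_B·R_B + V_BE, so I_B = (13 − 0.7)/270 kΩ = 0.0456 mA.
In the active region I_C = β·I_B = 200 × 0.0456 = 9.11 mA.
Collector loop: V_CE = V_CC − I_C·R_C = 13 − 9.11×0.47 = 8.72 V.
Since V_CE = 8.72 V > V_CE(sat) ≈ 0.2 V, the transistor is in the active region as assumed.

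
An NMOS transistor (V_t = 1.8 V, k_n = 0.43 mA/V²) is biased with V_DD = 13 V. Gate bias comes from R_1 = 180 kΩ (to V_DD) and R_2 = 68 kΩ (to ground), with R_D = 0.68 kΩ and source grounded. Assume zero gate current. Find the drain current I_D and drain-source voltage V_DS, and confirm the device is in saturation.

I_D ≈ 0.67 mA, V_DS ≈ 13 V

V_G = V_DD·R_2/(R_1+R_2) = 13×68/248 = 3.56 V. With the source grounded, V_GS = V_G = 3.56 V.
Assume saturation: I_D = (k_n/2)(V_GS − V_t)² = (0.43/2)×(3.56 − 1.8)² = 0.215×1.76² = 0.669 mA.
V_DS = V_DD − I_D·R_D = 13 − 0.669×0.68 = 12.5 V.
Saturation requires V_DS ≥ V_GS − V_t = 1.76 V; 12.5 ≥ 1.76 ✓.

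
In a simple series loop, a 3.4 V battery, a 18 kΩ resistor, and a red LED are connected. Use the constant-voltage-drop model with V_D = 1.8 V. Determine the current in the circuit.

KVL around the loop: 3.4 = V_D + I·R = 1.8 + I × 18 kΩ.
So I = (3.4 − 1.8) / 18 kΩ = 1.6 / 18 = 0.0889 mA.

I ≈ 0.089 mA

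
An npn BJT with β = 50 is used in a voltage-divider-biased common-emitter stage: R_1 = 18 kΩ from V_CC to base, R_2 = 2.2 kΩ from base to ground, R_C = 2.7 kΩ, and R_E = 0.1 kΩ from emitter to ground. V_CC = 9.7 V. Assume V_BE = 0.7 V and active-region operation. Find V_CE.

V_CE ≈ 2.6 V

Thevenize the base divider: V_Th = V_CC·R_2/(R_1+R_2) = 9.7×2.2/20.2 = 1.06 V, R_Th = R_1‖R_2 = 1.96 kΩ.
Base-emitter loop: V_Th = I_B·R_Th + V_BE + (β+1)I_B·R_E, so I_B = (1.06 − 0.7) / (1.96 + 51×0.1) = 0.0505 mA.
I_C = β·I_B = 50×0.0505 = 2.52 mA, and I_E = (β+1)I_B = 2.57 mA.
V_CE = V_CC − I_C·R_C − I_E·R_E = 9.7 − 2.52×2.7 − 2.57×0.1 = 2.63 V.
V_CE = 2.63 V > 0.2 V confirms active-region operation.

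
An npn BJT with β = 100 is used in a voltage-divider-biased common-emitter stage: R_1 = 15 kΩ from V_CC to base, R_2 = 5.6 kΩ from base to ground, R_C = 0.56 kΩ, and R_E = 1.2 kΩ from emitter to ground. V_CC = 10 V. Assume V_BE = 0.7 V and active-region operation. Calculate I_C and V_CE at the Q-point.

I_C ≈ 1.6 mA, V_CE ≈ 7.1 V

Thevenize the base divider: V_Th = V_CC·R_2/(R_1+R_2) = 10×5.6/20.6 = 2.72 V, R_Th = R_1‖R_2 = 4.08 kΩ.
Base-emitter loop: V_Th = I_B·R_Th + V_BE + (β+1)I_B·R_E, so I_B = (2.72 − 0.7) / (4.08 + 101×1.2) = 0.0161 mA.
I_C = β·I_B = 100×0.0161 = 1.61 mA, and I_E = (β+1)I_B = 1.63 mA.
V_CE = V_CC − I_C·R_C − I_E·R_E = 10 − 1.61×0.56 − 1.63×1.2 = 7.14 V.
V_CE = 7.14 V > 0.2 V confirms active-region operation.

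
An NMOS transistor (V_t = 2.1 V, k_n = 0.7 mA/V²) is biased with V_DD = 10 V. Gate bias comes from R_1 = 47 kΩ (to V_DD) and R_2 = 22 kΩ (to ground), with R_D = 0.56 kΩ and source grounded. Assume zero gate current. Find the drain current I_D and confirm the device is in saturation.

I_D ≈ 0.41 mA

V_G = V_DD·R_2/(R_1+R_2) = 10×22/69 = 3.19 V. With the source grounded, V_GS = V_G = 3.19 V.
Assume saturation: I_D = (k_n/2)(V_GS − V_t)² = (0.7/2)×(3.19 − 2.1)² = 0.35×1.09² = 0.415 mA.
V_DS = V_DD − I_D·R_D = 10 − 0.415×0.56 = 9.77 V.
Saturation requires V_DS ≥ V_GS − V_t = 1.09 V; 9.77 ≥ 1.09 ✓.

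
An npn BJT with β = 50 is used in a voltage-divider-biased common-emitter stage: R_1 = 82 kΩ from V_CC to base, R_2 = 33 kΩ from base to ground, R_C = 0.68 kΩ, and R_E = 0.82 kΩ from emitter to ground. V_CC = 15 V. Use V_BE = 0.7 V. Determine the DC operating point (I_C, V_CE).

I_C ≈ 2.8 mA, V_CE ≈ 11 V

Thevenize the base divider: V_Th = V_CC·R_2/(R_1+R_2) = 15×33/115 = 4.3 V, R_Th = R_1‖R_2 = 23.5 kΩ.
Base-emitter loop: V_Th = I_B·R_Th + V_BE + (β+1)I_B·R_E, so I_B = (4.3 − 0.7) / (23.5 + 51×0.82) = 0.0552 mA.
I_C = β·I_B = 50×0.0552 = 2.76 mA, and I_E = (β+1)I_B = 2.81 mA.
V_CE = V_CC − I_C·R_C − I_E·R_E = 15 − 2.76×0.68 − 2.81×0.82 = 10.8 V.
V_CE = 10.8 V > 0.2 V confirms active-region operation.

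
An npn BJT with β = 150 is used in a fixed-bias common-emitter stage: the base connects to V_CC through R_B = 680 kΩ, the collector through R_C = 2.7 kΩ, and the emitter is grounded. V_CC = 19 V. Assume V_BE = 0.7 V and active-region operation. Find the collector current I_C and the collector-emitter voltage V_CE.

I_C ≈ 4 mA, V_CE ≈ 8.1 V

Base loop: V_CC = I_B·R_B + V_BE, so I_B = (19 − 0.7)/680 kΩ = 0.0269 mA.
In the active region I_C = β·I_B = 150 × 0.0269 = 4.04 mA.
Collector loop: V_CE = V_CC − I_C·R_C = 19 − 4.04×2.7 = 8.1 V.
Since V_CE = 8.1 V > V_CE(sat) ≈ 0.2 V, the transistor is in the active region as assumed.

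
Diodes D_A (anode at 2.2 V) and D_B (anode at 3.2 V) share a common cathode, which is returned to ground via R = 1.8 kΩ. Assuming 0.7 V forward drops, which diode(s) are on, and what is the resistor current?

Only D_B conducts; I_R ≈ 1.4 mA

Assume both conduct. Then node N would need to be at both 2.2−0.7 = 1.5 V and 3.2−0.7 = 2.5 V, which is impossible.
Assume only D_B conducts: V_N = 3.2 − 0.7 = 2.5 V, so I_R = 2.5/1.8 = 1.39 mA.
Check D_A: its anode-to-cathode voltage is 2.2 − 2.5 = -0.3 V < 0.7 V, so it is off. The assumption is consistent.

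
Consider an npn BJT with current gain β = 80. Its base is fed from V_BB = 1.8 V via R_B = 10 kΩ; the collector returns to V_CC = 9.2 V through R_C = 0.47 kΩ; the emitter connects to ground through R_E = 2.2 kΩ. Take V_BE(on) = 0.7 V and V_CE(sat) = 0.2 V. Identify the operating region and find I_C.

active; I_C ≈ 0.47 mA

Assume active. Base-emitter loop: I_B = (V_BB − V_BE)/(R_B + (β+1)R_E) = (1.8 − 0.7)/(10 + 81×2.2) = 0.00584 mA.
I_C = β·I_B = 80×0.00584 = 0.468 mA.
V_CE = V_CC − I_C·R_C − I_E·R_E = 9.2 − 0.468×0.47 − 0.473×2.2 = 7.94 V > V_CE(sat), so the active-region assumption holds.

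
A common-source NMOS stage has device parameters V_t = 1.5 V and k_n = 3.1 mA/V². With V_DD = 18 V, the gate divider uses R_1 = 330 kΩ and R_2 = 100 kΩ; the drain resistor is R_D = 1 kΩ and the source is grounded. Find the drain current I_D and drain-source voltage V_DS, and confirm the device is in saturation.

V_G = V_DD·R_2/(R_1+R_2) = 18×100/430 = 4.19 V. With the source grounded, V_GS = V_G = 4.19 V.
Assume saturation: I_D = (k_n/2)(V_GS − V_t)² = (3.1/2)×(4.19 − 1.5)² = 1.55×2.69² = 11.2 mA.
V_DS = V_DD − I_D·R_D = 18 − 11.2×1 = 6.82 V.
Saturation requires V_DS ≥ V_GS − V_t = 2.69 V; 6.82 ≥ 2.69 ✓.

I_D ≈ 11 mA, V_DS ≈ 6.8 V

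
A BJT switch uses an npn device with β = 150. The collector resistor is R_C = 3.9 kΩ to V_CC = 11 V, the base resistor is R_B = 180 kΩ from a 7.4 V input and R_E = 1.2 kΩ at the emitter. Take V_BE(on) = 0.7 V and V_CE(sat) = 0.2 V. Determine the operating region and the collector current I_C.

Assume active: I_B = (7.4 − 0.7)/(180 + 151×1.2) = 0.0185 mA, I_C = β·I_B = 2.78 mA.
Then V_CE = 11 − 2.78×3.9 − 2.8×1.2 = -3.21 V < 0.2 V — the active assumption fails.
Re-solve with V_CE = 0.2 V. KCL at the emitter: V_E/R_E = (V_BB−0.7−V_E)/R_B + (V_CC−0.2−V_E)/R_C, giving V_E = 2.56 V.
I_C = (V_CC − 0.2 − V_E)/R_C = (10.8 − 2.56)/3.9 = 2.11 mA.
Check: I_B = (6.7 − 2.56)/180 = 0.023 mA, and β·I_B = 3.45 mA > I_C, confirming saturation.

saturation; I_C ≈ 2.1 mA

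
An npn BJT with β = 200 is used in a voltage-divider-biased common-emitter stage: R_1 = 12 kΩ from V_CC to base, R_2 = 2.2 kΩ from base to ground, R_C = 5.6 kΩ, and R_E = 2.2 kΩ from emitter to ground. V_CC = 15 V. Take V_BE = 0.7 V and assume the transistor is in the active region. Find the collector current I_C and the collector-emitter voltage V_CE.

I_C ≈ 0.73 mA, V_CE ≈ 9.3 V

Thevenize the base divider: V_Th = V_CC·R_2/(R_1+R_2) = 15×2.2/14.2 = 2.32 V, R_Th = R_1‖R_2 = 1.86 kΩ.
Base-emitter loop: V_Th = I_B·R_Th + V_BE + (β+1)I_B·R_E, so I_B = (2.32 − 0.7) / (1.86 + 201×2.2) = 0.00366 mA.
I_C = β·I_B = 200×0.00366 = 0.731 mA, and I_E = (β+1)I_B = 0.735 mA.
V_CE = V_CC − I_C·R_C − I_E·R_E = 15 − 0.731×5.6 − 0.735×2.2 = 9.29 V.
V_CE = 9.29 V > 0.2 V confirms active-region operation.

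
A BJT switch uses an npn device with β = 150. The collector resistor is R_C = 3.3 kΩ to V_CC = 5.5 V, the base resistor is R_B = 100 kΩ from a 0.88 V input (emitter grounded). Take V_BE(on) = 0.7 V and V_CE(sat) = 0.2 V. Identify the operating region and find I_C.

active; I_C ≈ 0.27 mA

Assume active. Base-emitter loop: I_B = (V_BB − V_BE)/R_B = (0.88 − 0.7)/100 = 0.0018 mA.
I_C = β·I_B = 150×0.0018 = 0.27 mA.
V_CE = V_CC − I_C·R_C = 5.5 − 0.27×3.3 = 4.61 V > V_CE(sat), so the active-region assumption holds.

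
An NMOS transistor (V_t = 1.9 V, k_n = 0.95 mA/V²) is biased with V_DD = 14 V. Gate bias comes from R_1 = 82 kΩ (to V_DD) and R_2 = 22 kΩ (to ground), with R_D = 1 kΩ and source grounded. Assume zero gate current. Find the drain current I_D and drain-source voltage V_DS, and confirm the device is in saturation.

I_D ≈ 0.54 mA, V_DS ≈ 13 V

V_G = V_DD·R_2/(R_1+R_2) = 14×22/104 = 2.96 V. With the source grounded, V_GS = V_G = 2.96 V.
Assume saturation: I_D = (k_n/2)(V_GS − V_t)² = (0.95/2)×(2.96 − 1.9)² = 0.475×1.06² = 0.535 mA.
V_DS = V_DD − I_D·R_D = 14 − 0.535×1 = 13.5 V.
Saturation requires V_DS ≥ V_GS − V_t = 1.06 V; 13.5 ≥ 1.06 ✓.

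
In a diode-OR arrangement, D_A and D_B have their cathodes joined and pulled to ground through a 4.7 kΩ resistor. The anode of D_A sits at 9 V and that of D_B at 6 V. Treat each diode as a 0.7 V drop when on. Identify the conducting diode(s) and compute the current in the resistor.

Only D_A conducts; I_R ≈ 1.8 mA

Assume both conduct. Then node N would need to be at both 9−0.7 = 8.3 V and 6−0.7 = 5.3 V, which is impossible.
Assume only D_A conducts: V_N = 9 − 0.7 = 8.3 V, so I_R = 8.3/4.7 = 1.77 mA.
Check D_B: its anode-to-cathode voltage is 6 − 8.3 = -2.3 V < 0.7 V, so it is off. The assumption is consistent.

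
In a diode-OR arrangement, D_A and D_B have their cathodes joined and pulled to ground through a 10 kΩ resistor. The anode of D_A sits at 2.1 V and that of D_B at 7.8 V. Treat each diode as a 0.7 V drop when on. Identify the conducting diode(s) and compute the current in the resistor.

Assume both conduct. Then node N would need to be at both 2.1−0.7 = 1.4 V and 7.8−0.7 = 7.1 V, which is impossible.
Assume only D_B conducts: V_N = 7.8 − 0.7 = 7.1 V, so I_R = 7.1/10 = 0.71 mA.
Check D_A: its anode-to-cathode voltage is 2.1 − 7.1 = -5 V < 0.7 V, so it is off. The assumption is consistent.

Only D_B conducts; I_R ≈ 0.71 mA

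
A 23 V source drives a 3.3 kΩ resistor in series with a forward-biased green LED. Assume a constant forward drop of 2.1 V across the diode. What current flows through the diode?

KVL around the loop: 23 = V_D + I·R = 2.1 + I × 3.3 kΩ.
So I = (23 − 2.1) / 3.3 kΩ = 20.9 / 3.3 = 6.33 mA.

I ≈ 6.3 mA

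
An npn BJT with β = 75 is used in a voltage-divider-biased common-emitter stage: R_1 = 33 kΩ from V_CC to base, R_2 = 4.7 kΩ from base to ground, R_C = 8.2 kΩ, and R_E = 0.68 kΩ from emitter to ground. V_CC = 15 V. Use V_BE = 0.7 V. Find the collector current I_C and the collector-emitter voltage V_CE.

I_C ≈ 1.6 mA, V_CE ≈ 1 V

Thevenize the base divider: V_Th = V_CC·R_2/(R_1+R_2) = 15×4.7/37.7 = 1.87 V, R_Th = R_1‖R_2 = 4.11 kΩ.
Base-emitter loop: V_Th = I_B·R_Th + V_BE + (β+1)I_B·R_E, so I_B = (1.87 − 0.7) / (4.11 + 76×0.68) = 0.021 mA.
I_C = β·I_B = 75×0.021 = 1.57 mA, and I_E = (β+1)I_B = 1.59 mA.
V_CE = V_CC − I_C·R_C − I_E·R_E = 15 − 1.57×8.2 − 1.59×0.68 = 1.02 V.
V_CE = 1.02 V > 0.2 V confirms active-region operation.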